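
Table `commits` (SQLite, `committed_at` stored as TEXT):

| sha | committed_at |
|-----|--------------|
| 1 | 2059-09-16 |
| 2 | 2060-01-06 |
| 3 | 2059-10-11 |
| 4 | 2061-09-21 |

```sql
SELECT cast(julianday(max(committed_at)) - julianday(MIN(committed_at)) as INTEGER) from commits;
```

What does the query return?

736

MIN = 2059-09-16, MAX = 2061-09-21.
14 days remain in September 2059 after the 16th (30 − 16).
Full months from October 2059 through August 2061 contribute their day counts.
Then 21 days into September 2061.
Total: 14 + 31 + 30 + 31 + 31 + 29 + 31 + 30 + 31 + 30 + 31 + 31 + 30 + 31 + 30 + 31 + 31 + 28 + 31 + 30 + 31 + 30 + 31 + 31 + 21 = 736.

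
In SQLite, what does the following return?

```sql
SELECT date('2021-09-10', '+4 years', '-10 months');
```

Adding +4 years to 2021-09-10 gives 2025-09-10.
Adding -10 months to 2025-09-10 gives 2024-11-10.

2024-11-10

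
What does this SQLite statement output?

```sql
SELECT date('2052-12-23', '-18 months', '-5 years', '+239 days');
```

Adding -18 months to 2052-12-23 gives 2051-06-23.
Adding -5 years to 2051-06-23 gives 2046-06-23.
Applying '+239 days' to 2046-06-23: counting 239 days forward gives 2047-02-17.

2047-02-17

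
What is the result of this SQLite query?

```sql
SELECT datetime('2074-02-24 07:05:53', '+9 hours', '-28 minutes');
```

2074-02-24 15:37:53

+9 hours from 2074-02-24 07:05:53 is 2074-02-24 16:05:53.
-28 minutes from 2074-02-24 16:05:53 is 2074-02-24 15:37:53.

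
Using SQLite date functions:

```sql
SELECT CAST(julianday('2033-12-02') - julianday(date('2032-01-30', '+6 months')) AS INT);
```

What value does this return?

Adding +6 months to 2032-01-30 gives 2032-07-30.
1 day remains in July 2032 after the 30th (31 − 30).
Full months from August 2032 through November 2033 contribute their day counts.
Then 2 days into December 2033.
Total: 1 + 31 + 30 + 31 + 30 + 31 + 31 + 28 + 31 + 30 + 31 + 30 + 31 + 31 + 30 + 31 + 30 + 2 = 490.

490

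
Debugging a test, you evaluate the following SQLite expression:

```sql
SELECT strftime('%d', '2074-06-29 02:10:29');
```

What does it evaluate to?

`%d` extracts the 2-digit day of month: 29.

29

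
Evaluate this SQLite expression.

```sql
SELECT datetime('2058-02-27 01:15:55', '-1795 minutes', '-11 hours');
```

2058-02-25 08:20:55

1795 minutes = 29h 55m; -1795 minutes from 2058-02-27 01:15:55 is 2058-02-25 19:20:55 (crosses midnight).
-11 hours from 2058-02-25 19:20:55 is 2058-02-25 08:20:55.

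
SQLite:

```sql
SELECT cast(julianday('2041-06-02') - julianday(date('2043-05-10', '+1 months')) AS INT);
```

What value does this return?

Adding +1 month to 2043-05-10 gives 2043-06-10.
28 days remain in June 2041 after the 2nd (30 − 2).
Full months from July 2041 through May 2043 contribute their day counts.
Then 10 days into June 2043.
Total: 28 + 31 + 31 + 30 + 31 + 30 + 31 + 31 + 28 + 31 + 30 + 31 + 30 + 31 + 31 + 30 + 31 + 30 + 31 + 31 + 28 + 31 + 30 + 31 + 10 = 738.
The subtraction is earlier − later, so the result is −738 → -738.

-738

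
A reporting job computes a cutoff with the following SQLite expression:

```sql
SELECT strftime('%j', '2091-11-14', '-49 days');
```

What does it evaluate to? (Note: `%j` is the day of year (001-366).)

269

First apply '-49 days': 2091-11-14 → 2091-09-26.
Day-of-year for 2091-09-26: days since 2091-01-01 inclusive = 269, zero-padded to 269.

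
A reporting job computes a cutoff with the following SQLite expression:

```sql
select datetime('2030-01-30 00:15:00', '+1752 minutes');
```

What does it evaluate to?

1752 minutes = 29h 12m; +1752 minutes from 2030-01-30 00:15:00 is 2030-01-31 05:27:00 (crosses midnight).

2030-01-31 05:27:00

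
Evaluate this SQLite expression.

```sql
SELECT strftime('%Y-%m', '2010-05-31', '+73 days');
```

First apply '+73 days': 2010-05-31 → 2010-08-12.
`%Y-%m` extracts the year-month: 2010-08.

2010-08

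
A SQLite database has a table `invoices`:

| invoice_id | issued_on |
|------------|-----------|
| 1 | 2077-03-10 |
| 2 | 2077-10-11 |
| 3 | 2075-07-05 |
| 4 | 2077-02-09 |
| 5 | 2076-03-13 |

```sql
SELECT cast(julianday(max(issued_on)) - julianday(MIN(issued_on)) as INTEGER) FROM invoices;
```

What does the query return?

MIN = 2075-07-05, MAX = 2077-10-11.
26 days remain in July 2075 after the 5th (31 − 5).
Full months from August 2075 through September 2077 contribute their day counts.
Then 11 days into October 2077.
Total: 26 + 31 + 30 + 31 + 30 + 31 + 31 + 29 + 31 + 30 + 31 + 30 + 31 + 31 + 30 + 31 + 30 + 31 + 31 + 28 + 31 + 30 + 31 + 30 + 31 + 31 + 30 + 11 = 829.

829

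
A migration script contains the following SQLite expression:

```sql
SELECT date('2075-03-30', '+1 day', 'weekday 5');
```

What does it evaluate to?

2075-04-05

Advancing 1 more day within March lands on 2075-03-31.
`weekday 5` advances to the next Friday; 2075-03-31 is a Sunday, so it moves forward to 2075-04-05.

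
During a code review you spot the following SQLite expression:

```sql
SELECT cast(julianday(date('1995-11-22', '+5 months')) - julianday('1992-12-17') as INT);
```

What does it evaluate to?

1222

Adding +5 months to 1995-11-22 gives 1996-04-22.
14 days remain in December 1992 after the 17th (31 − 17).
Full months from January 1993 through March 1996 contribute their day counts.
Then 22 days into April 1996.
Total: 14 + 31 + 28 + 31 + 30 + 31 + 30 + 31 + 31 + 30 + 31 + 30 + 31 + 31 + 28 + 31 + 30 + 31 + 30 + 31 + 31 + 30 + 31 + 30 + 31 + 31 + 28 + 31 + 30 + 31 + 30 + 31 + 31 + 30 + 31 + 30 + 31 + 31 + 29 + 31 + 22 = 1222.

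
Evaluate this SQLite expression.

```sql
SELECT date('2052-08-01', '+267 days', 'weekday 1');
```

2053-04-28

Applying '+267 days' to 2052-08-01: counting 267 days forward gives 2053-04-25.
`weekday 1` advances to the next Monday; 2053-04-25 is a Friday, so it moves forward to 2053-04-28.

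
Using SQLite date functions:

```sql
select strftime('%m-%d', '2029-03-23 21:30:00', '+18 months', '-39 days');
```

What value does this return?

08-15

First apply '+18 months', '-39 days': 2029-03-23 21:30:00 → 2030-08-15 21:30:00.
`%m-%d` extracts the month-day: 08-15.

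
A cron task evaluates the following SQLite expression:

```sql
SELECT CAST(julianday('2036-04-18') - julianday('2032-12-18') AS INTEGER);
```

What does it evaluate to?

13 days remain in December 2032 after the 18th (31 − 18).
Full months from January 2033 through March 2036 contribute their day counts.
Then 18 days into April 2036.
Total: 13 + 31 + 28 + 31 + 30 + 31 + 30 + 31 + 31 + 30 + 31 + 30 + 31 + 31 + 28 + 31 + 30 + 31 + 30 + 31 + 31 + 30 + 31 + 30 + 31 + 31 + 28 + 31 + 30 + 31 + 30 + 31 + 31 + 30 + 31 + 30 + 31 + 31 + 29 + 31 + 18 = 1217.

1217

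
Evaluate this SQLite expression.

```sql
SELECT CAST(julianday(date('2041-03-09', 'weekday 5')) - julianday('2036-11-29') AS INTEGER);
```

1567

`weekday 5` advances to the next Friday; 2041-03-09 is a Saturday, so it moves forward to 2041-03-15.
1 day remains in November 2036 after the 29th (30 − 29).
Full months from December 2036 through February 2041 contribute their day counts.
Then 15 days into March 2041.
Total: 1 + 31 + 31 + 28 + 31 + 30 + 31 + 30 + 31 + 31 + 30 + 31 + 30 + 31 + 31 + 28 + 31 + 30 + 31 + 30 + 31 + 31 + 30 + 31 + 30 + 31 + 31 + 28 + 31 + 30 + 31 + 30 + 31 + 31 + 30 + 31 + 30 + 31 + 31 + 29 + 31 + 30 + 31 + 30 + 31 + 31 + 30 + 31 + 30 + 31 + 31 + 28 + 15 = 1567.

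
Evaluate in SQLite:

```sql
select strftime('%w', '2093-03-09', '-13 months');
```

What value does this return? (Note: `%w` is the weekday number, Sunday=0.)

6

First apply '-13 months': 2093-03-09 → 2092-02-09.
2092-02-09 is a Saturday; with Sunday=0 that is 6.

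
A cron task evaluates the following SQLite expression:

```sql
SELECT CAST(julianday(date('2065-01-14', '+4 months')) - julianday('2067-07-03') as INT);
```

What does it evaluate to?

Adding +4 months to 2065-01-14 gives 2065-05-14.
17 days remain in May 2065 after the 14th (31 − 14).
Full months from June 2065 through June 2067 contribute their day counts.
Then 3 days into July 2067.
Total: 17 + 30 + 31 + 31 + 30 + 31 + 30 + 31 + 31 + 28 + 31 + 30 + 31 + 30 + 31 + 31 + 30 + 31 + 30 + 31 + 31 + 28 + 31 + 30 + 31 + 30 + 3 = 780.
The subtraction is earlier − later, so the result is −780 → -780.

-780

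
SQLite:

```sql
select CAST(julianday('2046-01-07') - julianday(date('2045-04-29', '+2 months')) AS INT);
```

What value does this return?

192

Adding +2 months to 2045-04-29 gives 2045-06-29.
1 day remains in June 2045 after the 29th (30 − 29).
Full months from July 2045 through December 2045 contribute their day counts.
Then 7 days into January 2046.
Total: 1 + 31 + 31 + 30 + 31 + 30 + 31 + 7 = 192.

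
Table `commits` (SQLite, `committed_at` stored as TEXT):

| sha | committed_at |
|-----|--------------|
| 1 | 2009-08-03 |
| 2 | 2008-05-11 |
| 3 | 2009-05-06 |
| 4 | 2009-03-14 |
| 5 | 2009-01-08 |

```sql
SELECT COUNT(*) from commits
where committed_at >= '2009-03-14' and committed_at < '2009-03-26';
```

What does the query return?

1

Rows in [2009-03-14, 2009-03-26): 2009-03-14 → 1 row.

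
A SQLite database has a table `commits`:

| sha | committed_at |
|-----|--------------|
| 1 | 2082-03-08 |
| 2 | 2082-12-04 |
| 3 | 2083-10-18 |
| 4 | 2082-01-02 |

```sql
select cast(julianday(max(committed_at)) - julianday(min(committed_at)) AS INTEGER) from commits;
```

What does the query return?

MIN = 2082-01-02, MAX = 2083-10-18.
29 days remain in January 2082 after the 2nd (31 − 2).
Full months from February 2082 through September 2083 contribute their day counts.
Then 18 days into October 2083.
Total: 29 + 28 + 31 + 30 + 31 + 30 + 31 + 31 + 30 + 31 + 30 + 31 + 31 + 28 + 31 + 30 + 31 + 30 + 31 + 31 + 30 + 18 = 654.

654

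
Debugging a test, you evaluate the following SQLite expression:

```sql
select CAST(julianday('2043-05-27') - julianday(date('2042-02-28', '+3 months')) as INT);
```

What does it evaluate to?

364

Adding +3 months to 2042-02-28 gives 2042-05-28.
3 days remain in May 2042 after the 28th (31 − 28).
Full months from June 2042 through April 2043 contribute their day counts.
Then 27 days into May 2043.
Total: 3 + 30 + 31 + 31 + 30 + 31 + 30 + 31 + 31 + 28 + 31 + 30 + 27 = 364.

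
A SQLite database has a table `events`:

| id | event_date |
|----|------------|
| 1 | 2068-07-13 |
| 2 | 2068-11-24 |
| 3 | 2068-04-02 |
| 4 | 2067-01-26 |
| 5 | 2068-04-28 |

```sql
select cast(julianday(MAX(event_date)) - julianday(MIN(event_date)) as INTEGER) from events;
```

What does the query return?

MIN = 2067-01-26, MAX = 2068-11-24.
5 days remain in January 2067 after the 26th (31 − 26).
Full months from February 2067 through October 2068 contribute their day counts.
Then 24 days into November 2068.
Total: 5 + 28 + 31 + 30 + 31 + 30 + 31 + 31 + 30 + 31 + 30 + 31 + 31 + 29 + 31 + 30 + 31 + 30 + 31 + 31 + 30 + 31 + 24 = 668.

668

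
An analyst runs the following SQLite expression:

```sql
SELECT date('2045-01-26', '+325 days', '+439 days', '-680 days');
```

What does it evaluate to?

2045-04-20

Applying '+325 days' to 2045-01-26: counting 325 days forward gives 2045-12-17.
Applying '+439 days' to 2045-12-17: counting 439 days forward gives 2047-03-01.
Applying '-680 days' to 2047-03-01: counting 680 days back gives 2045-04-20.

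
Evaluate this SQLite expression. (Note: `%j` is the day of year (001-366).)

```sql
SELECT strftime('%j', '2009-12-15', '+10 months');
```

288

First apply '+10 months': 2009-12-15 → 2010-10-15.
Day-of-year for 2010-10-15: days since 2010-01-01 inclusive = 288, zero-padded to 288.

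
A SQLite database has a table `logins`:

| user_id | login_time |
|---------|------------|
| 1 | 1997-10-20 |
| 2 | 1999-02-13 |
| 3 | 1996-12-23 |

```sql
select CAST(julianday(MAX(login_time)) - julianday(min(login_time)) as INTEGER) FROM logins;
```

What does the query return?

MIN = 1996-12-23, MAX = 1999-02-13.
8 days remain in December 1996 after the 23rd (31 − 23).
Full months from January 1997 through January 1999 contribute their day counts.
Then 13 days into February 1999.
Total: 8 + 31 + 28 + 31 + 30 + 31 + 30 + 31 + 31 + 30 + 31 + 30 + 31 + 31 + 28 + 31 + 30 + 31 + 30 + 31 + 31 + 30 + 31 + 30 + 31 + 31 + 13 = 782.

782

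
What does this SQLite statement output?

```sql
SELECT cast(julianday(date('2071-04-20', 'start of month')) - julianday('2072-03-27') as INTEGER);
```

-361

`start of month` rewinds 2071-04-20 to 2071-04-01.
29 days remain in April 2071 after the 1st (30 − 1).
Full months from May 2071 through February 2072 contribute their day counts.
Then 27 days into March 2072.
Total: 29 + 31 + 30 + 31 + 31 + 30 + 31 + 30 + 31 + 31 + 29 + 27 = 361.
The subtraction is earlier − later, so the result is −361 → -361.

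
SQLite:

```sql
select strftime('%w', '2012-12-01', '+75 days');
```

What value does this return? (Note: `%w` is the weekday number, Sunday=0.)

4

First apply '+75 days': 2012-12-01 → 2013-02-14.
2013-02-14 is a Thursday; with Sunday=0 that is 4.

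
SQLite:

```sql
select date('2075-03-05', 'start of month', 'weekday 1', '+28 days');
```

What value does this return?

`start of month` rewinds 2075-03-05 to 2075-03-01.
`weekday 1` advances to the next Monday; 2075-03-01 is a Friday, so it moves forward to 2075-03-04.
March 2075 has 31 days; 27 remain after the 4th, so 28 days reach 2075-04-01.

2075-04-01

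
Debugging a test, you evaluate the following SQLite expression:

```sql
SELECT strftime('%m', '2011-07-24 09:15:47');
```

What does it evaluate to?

`%m` extracts the 2-digit month (01-12): 07.

07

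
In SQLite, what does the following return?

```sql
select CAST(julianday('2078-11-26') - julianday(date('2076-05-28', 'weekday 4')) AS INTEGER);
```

`weekday 4` advances to the next Thursday; 2076-05-28 is already a Thursday, so it stays at 2076-05-28.
3 days remain in May 2076 after the 28th (31 − 28).
Full months from June 2076 through October 2078 contribute their day counts.
Then 26 days into November 2078.
Total: 3 + 30 + 31 + 31 + 30 + 31 + 30 + 31 + 31 + 28 + 31 + 30 + 31 + 30 + 31 + 31 + 30 + 31 + 30 + 31 + 31 + 28 + 31 + 30 + 31 + 30 + 31 + 31 + 30 + 31 + 26 = 912.

912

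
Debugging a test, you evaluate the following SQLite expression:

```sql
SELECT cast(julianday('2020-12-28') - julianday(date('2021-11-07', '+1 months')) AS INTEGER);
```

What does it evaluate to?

-344

Adding +1 month to 2021-11-07 gives 2021-12-07.
3 days remain in December 2020 after the 28th (31 − 28).
Full months from January 2021 through November 2021 contribute their day counts.
Then 7 days into December 2021.
Total: 3 + 31 + 28 + 31 + 30 + 31 + 30 + 31 + 31 + 30 + 31 + 30 + 7 = 344.
The subtraction is earlier − later, so the result is −344 → -344.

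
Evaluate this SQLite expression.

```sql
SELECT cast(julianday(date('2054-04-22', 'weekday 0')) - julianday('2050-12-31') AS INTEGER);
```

1212

`weekday 0` advances to the next Sunday; 2054-04-22 is a Wednesday, so it moves forward to 2054-04-26.
0 days remain in December 2050 after the 31st (31 − 31).
Full months from January 2051 through March 2054 contribute their day counts.
Then 26 days into April 2054.
Total: 0 + 31 + 28 + 31 + 30 + 31 + 30 + 31 + 31 + 30 + 31 + 30 + 31 + 31 + 29 + 31 + 30 + 31 + 30 + 31 + 31 + 30 + 31 + 30 + 31 + 31 + 28 + 31 + 30 + 31 + 30 + 31 + 31 + 30 + 31 + 30 + 31 + 31 + 28 + 31 + 26 = 1212.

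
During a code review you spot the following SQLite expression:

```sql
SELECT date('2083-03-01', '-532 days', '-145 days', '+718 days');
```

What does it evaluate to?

2083-04-11

Applying '-532 days' to 2083-03-01: counting 532 days back gives 2081-09-15.
Applying '-145 days' to 2081-09-15: counting 145 days back gives 2081-04-23.
Applying '+718 days' to 2081-04-23: counting 718 days forward gives 2083-04-11.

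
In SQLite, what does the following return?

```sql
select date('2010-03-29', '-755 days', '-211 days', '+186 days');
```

2008-02-08

Applying '-755 days' to 2010-03-29: counting 755 days back gives 2008-03-04.
Applying '-211 days' to 2008-03-04: counting 211 days back gives 2007-08-06.
Applying '+186 days' to 2007-08-06: counting 186 days forward gives 2008-02-08.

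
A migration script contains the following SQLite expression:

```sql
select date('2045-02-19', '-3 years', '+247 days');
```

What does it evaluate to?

2042-10-24

Adding -3 years to 2045-02-19 gives 2042-02-19.
Applying '+247 days' to 2042-02-19: counting 247 days forward gives 2042-10-24.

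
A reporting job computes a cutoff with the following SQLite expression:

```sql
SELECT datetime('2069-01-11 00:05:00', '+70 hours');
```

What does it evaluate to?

+70 hours from 2069-01-11 00:05:00 is 2069-01-13 22:05:00 (crosses midnight).

2069-01-13 22:05:00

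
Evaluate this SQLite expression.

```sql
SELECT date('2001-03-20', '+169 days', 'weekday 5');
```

Applying '+169 days' to 2001-03-20: counting 169 days forward gives 2001-09-05.
`weekday 5` advances to the next Friday; 2001-09-05 is a Wednesday, so it moves forward to 2001-09-07.

2001-09-07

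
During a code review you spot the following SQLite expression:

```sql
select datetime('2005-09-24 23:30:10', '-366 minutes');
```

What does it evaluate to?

366 minutes = 6h 6m; -366 minutes from 2005-09-24 23:30:10 is 2005-09-24 17:24:10.

2005-09-24 17:24:10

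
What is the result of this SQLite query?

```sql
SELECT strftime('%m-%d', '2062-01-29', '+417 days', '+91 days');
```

First apply '+417 days', '+91 days': 2062-01-29 → 2063-06-21.
`%m-%d` extracts the month-day: 06-21.

06-21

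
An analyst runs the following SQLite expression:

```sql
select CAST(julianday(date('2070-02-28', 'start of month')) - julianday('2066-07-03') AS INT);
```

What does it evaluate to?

1309

`start of month` rewinds 2070-02-28 to 2070-02-01.
28 days remain in July 2066 after the 3rd (31 − 3).
Full months from August 2066 through January 2070 contribute their day counts.
Then 1 day into February 2070.
Total: 28 + 31 + 30 + 31 + 30 + 31 + 31 + 28 + 31 + 30 + 31 + 30 + 31 + 31 + 30 + 31 + 30 + 31 + 31 + 29 + 31 + 30 + 31 + 30 + 31 + 31 + 30 + 31 + 30 + 31 + 31 + 28 + 31 + 30 + 31 + 30 + 31 + 31 + 30 + 31 + 30 + 31 + 31 + 1 = 1309.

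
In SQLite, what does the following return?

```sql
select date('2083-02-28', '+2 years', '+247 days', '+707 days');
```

2087-10-10

Adding +2 years to 2083-02-28 gives 2085-02-28.
Applying '+247 days' to 2085-02-28: counting 247 days forward gives 2085-11-02.
Applying '+707 days' to 2085-11-02: counting 707 days forward gives 2087-10-10.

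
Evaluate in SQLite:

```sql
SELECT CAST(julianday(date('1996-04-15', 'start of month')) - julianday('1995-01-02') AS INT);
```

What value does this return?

`start of month` rewinds 1996-04-15 to 1996-04-01.
29 days remain in January 1995 after the 2nd (31 − 2).
Full months from February 1995 through March 1996 contribute their day counts.
Then 1 day into April 1996.
Total: 29 + 28 + 31 + 30 + 31 + 30 + 31 + 31 + 30 + 31 + 30 + 31 + 31 + 29 + 31 + 1 = 455.

455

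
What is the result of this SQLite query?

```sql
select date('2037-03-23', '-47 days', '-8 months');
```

Applying '-47 days' to 2037-03-23: counting 47 days back gives 2037-02-04.
Adding -8 months to 2037-02-04 gives 2036-06-04.

2036-06-04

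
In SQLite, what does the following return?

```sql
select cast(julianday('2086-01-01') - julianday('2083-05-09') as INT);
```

22 days remain in May 2083 after the 9th (31 − 9).
Full months from June 2083 through December 2085 contribute their day counts.
Then 1 day into January 2086.
Total: 22 + 30 + 31 + 31 + 30 + 31 + 30 + 31 + 31 + 29 + 31 + 30 + 31 + 30 + 31 + 31 + 30 + 31 + 30 + 31 + 31 + 28 + 31 + 30 + 31 + 30 + 31 + 31 + 30 + 31 + 30 + 31 + 1 = 968.

968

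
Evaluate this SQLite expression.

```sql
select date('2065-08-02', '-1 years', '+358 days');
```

2065-07-26

Adding -1 year to 2065-08-02 gives 2064-08-02.
Applying '+358 days' to 2064-08-02: counting 358 days forward gives 2065-07-26.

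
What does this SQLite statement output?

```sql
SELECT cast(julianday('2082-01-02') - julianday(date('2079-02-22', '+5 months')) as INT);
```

895

Adding +5 months to 2079-02-22 gives 2079-07-22.
9 days remain in July 2079 after the 22nd (31 − 22).
Full months from August 2079 through December 2081 contribute their day counts.
Then 2 days into January 2082.
Total: 9 + 31 + 30 + 31 + 30 + 31 + 31 + 29 + 31 + 30 + 31 + 30 + 31 + 31 + 30 + 31 + 30 + 31 + 31 + 28 + 31 + 30 + 31 + 30 + 31 + 31 + 30 + 31 + 30 + 31 + 2 = 895.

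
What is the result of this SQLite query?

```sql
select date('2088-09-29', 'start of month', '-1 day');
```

2088-08-31

`start of month` rewinds 2088-09-29 to 2088-09-01.
Going back 1 day from 2088-09-01 reaches 2088-08-31 (last day of August, 31 days).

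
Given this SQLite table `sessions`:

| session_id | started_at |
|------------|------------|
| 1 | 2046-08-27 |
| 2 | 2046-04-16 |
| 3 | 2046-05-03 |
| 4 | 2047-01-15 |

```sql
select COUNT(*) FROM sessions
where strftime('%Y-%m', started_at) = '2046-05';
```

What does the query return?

1

Rows with year-month 2046-05: 2046-05-03 → 1.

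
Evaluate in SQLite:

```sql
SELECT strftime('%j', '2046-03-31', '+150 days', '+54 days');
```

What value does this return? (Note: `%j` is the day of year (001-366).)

294

First apply '+150 days', '+54 days': 2046-03-31 → 2046-10-21.
Day-of-year for 2046-10-21: days since 2046-01-01 inclusive = 294, zero-padded to 294.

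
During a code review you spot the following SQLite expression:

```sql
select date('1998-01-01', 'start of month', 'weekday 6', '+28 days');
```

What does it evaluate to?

`start of month` rewinds 1998-01-01 to 1998-01-01.
`weekday 6` advances to the next Saturday; 1998-01-01 is a Thursday, so it moves forward to 1998-01-03.
Advancing 28 more days within January lands on 1998-01-31.

1998-01-31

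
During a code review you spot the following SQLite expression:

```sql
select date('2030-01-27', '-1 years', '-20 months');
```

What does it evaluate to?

Adding -1 year to 2030-01-27 gives 2029-01-27.
Adding -20 months to 2029-01-27 gives 2027-05-27.

2027-05-27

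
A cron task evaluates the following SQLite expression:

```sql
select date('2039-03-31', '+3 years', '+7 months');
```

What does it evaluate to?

Adding +3 years to 2039-03-31 gives 2042-03-31.
Adding +7 months to 2042-03-31 gives 2042-10-31.

2042-10-31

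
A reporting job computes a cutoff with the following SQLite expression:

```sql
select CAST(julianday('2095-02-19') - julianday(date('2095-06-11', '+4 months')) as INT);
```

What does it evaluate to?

Adding +4 months to 2095-06-11 gives 2095-10-11.
9 days remain in February 2095 after the 19th (28 − 19).
Full months from March 2095 through September 2095 contribute their day counts.
Then 11 days into October 2095.
Total: 9 + 31 + 30 + 31 + 30 + 31 + 31 + 30 + 11 = 234.
The subtraction is earlier − later, so the result is −234 → -234.

-234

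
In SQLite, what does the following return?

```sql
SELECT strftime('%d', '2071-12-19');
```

19

`%d` extracts the 2-digit day of month: 19.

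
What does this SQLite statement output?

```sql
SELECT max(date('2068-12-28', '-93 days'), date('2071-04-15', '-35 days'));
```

2071-03-11

date('2068-12-28', '-93 days') → 2068-09-26.
date('2071-04-15', '-35 days') → 2071-03-11.
Later of the two is 2071-03-11.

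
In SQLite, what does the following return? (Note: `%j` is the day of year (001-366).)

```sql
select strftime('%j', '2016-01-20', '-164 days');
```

First apply '-164 days': 2016-01-20 → 2015-08-09.
Day-of-year for 2015-08-09: days since 2015-01-01 inclusive = 221, zero-padded to 221.

221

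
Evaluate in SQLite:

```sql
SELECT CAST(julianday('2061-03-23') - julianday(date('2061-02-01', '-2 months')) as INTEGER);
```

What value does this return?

112

Adding -2 months to 2061-02-01 gives 2060-12-01.
30 days remain in December 2060 after the 1st (31 − 1).
January 2061: 31 days.
February 2061: 28 days.
Then 23 days into March 2061.
Total: 30 + 31 + 28 + 23 = 112.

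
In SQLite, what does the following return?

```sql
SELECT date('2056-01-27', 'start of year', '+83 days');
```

`start of year` rewinds 2056-01-27 to 2056-01-01.
Applying '+83 days' to 2056-01-01: counting 83 days forward gives 2056-03-24.

2056-03-24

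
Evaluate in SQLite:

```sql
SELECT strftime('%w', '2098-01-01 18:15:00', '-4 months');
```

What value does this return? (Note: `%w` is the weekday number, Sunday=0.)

0

First apply '-4 months': 2098-01-01 18:15:00 → 2097-09-01 18:15:00.
2097-09-01 is a Sunday; with Sunday=0 that is 0.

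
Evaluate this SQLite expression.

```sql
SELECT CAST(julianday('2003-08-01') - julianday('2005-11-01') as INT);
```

-823

30 days remain in August 2003 after the 1st (31 − 1).
Full months from September 2003 through October 2005 contribute their day counts.
Then 1 day into November 2005.
Total: 30 + 30 + 31 + 30 + 31 + 31 + 29 + 31 + 30 + 31 + 30 + 31 + 31 + 30 + 31 + 30 + 31 + 31 + 28 + 31 + 30 + 31 + 30 + 31 + 31 + 30 + 31 + 1 = 823.
The subtraction is earlier − later, so the result is −823 → -823.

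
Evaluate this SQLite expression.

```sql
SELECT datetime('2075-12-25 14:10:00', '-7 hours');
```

-7 hours from 2075-12-25 14:10:00 is 2075-12-25 07:10:00.

2075-12-25 07:10:00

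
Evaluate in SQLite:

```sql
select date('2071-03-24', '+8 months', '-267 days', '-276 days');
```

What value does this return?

Adding +8 months to 2071-03-24 gives 2071-11-24.
Applying '-267 days' to 2071-11-24: counting 267 days back gives 2071-03-02.
Applying '-276 days' to 2071-03-02: counting 276 days back gives 2070-05-30.

2070-05-30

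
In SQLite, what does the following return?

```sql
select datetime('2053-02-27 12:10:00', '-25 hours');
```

2053-02-26 11:10:00

-25 hours from 2053-02-27 12:10:00 is 2053-02-26 11:10:00 (crosses midnight).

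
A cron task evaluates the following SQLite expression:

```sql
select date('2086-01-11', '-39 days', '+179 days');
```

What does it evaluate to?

2086-05-31

Going back 11 days from 2086-01-11 reaches 2085-12-31 (last day of December, 31 days).
Going back 28 days within December lands on 2085-12-03.
Applying '+179 days' to 2085-12-03: counting 179 days forward gives 2086-05-31.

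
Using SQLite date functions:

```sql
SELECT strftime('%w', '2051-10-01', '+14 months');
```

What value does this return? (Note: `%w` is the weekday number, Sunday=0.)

0

First apply '+14 months': 2051-10-01 → 2052-12-01.
2052-12-01 is a Sunday; with Sunday=0 that is 0.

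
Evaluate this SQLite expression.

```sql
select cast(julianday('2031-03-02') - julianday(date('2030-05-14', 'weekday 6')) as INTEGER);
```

`weekday 6` advances to the next Saturday; 2030-05-14 is a Tuesday, so it moves forward to 2030-05-18.
13 days remain in May 2030 after the 18th (31 − 18).
Full months from June 2030 through February 2031 contribute their day counts.
Then 2 days into March 2031.
Total: 13 + 30 + 31 + 31 + 30 + 31 + 30 + 31 + 31 + 28 + 2 = 288.

288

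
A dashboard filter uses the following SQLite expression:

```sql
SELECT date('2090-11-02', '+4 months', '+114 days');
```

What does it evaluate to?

2091-06-24

Adding +4 months to 2090-11-02 gives 2091-03-02.
Applying '+114 days' to 2091-03-02: counting 114 days forward gives 2091-06-24.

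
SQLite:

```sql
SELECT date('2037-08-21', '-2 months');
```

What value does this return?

Adding -2 months to 2037-08-21 gives 2037-06-21.

2037-06-21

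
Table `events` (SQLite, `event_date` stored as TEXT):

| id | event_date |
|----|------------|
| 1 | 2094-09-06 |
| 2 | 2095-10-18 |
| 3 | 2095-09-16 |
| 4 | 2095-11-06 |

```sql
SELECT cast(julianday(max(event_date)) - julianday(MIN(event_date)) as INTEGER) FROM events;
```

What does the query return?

426

MIN = 2094-09-06, MAX = 2095-11-06.
24 days remain in September 2094 after the 6th (30 − 6).
Full months from October 2094 through October 2095 contribute their day counts.
Then 6 days into November 2095.
Total: 24 + 31 + 30 + 31 + 31 + 28 + 31 + 30 + 31 + 30 + 31 + 31 + 30 + 31 + 6 = 426.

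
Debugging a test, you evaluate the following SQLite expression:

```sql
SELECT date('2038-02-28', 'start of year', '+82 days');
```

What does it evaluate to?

`start of year` rewinds 2038-02-28 to 2038-01-01.
Applying '+82 days' to 2038-01-01: counting 82 days forward gives 2038-03-24.

2038-03-24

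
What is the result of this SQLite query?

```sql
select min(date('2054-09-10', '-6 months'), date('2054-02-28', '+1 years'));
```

date('2054-09-10', '-6 months') → 2054-03-10.
date('2054-02-28', '+1 years') → 2055-02-28.
Earlier of the two is 2054-03-10.

2054-03-10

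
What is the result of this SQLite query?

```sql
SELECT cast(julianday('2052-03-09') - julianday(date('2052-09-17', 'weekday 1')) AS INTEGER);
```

-198

`weekday 1` advances to the next Monday; 2052-09-17 is a Tuesday, so it moves forward to 2052-09-23.
22 days remain in March 2052 after the 9th (31 − 9).
April 2052: 30 days.
May 2052: 31 days.
June 2052: 30 days.
July 2052: 31 days.
August 2052: 31 days.
Then 23 days into September 2052.
Total: 22 + 30 + 31 + 30 + 31 + 31 + 23 = 198.
The subtraction is earlier − later, so the result is −198 → -198.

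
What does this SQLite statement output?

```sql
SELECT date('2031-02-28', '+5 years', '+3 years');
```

2039-02-28

Adding +5 years to 2031-02-28 gives 2036-02-28.
Adding +3 years to 2036-02-28 gives 2039-02-28.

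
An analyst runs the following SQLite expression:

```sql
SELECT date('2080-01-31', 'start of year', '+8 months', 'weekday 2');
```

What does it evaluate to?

2080-09-03

`start of year` rewinds 2080-01-31 to 2080-01-01.
Adding +8 months to 2080-01-01 gives 2080-09-01.
`weekday 2` advances to the next Tuesday; 2080-09-01 is a Sunday, so it moves forward to 2080-09-03.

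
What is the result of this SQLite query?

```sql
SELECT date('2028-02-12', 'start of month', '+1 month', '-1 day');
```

`start of month` rewinds 2028-02-12 to 2028-02-01.
Adding +1 month to 2028-02-01 gives 2028-03-01.
Going back 1 day from 2028-03-01 reaches 2028-02-29 (last day of February, 29 days).

2028-02-29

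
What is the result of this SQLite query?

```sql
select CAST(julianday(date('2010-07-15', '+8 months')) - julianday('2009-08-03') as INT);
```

Adding +8 months to 2010-07-15 gives 2011-03-15.
28 days remain in August 2009 after the 3rd (31 − 3).
Full months from September 2009 through February 2011 contribute their day counts.
Then 15 days into March 2011.
Total: 28 + 30 + 31 + 30 + 31 + 31 + 28 + 31 + 30 + 31 + 30 + 31 + 31 + 30 + 31 + 30 + 31 + 31 + 28 + 15 = 589.

589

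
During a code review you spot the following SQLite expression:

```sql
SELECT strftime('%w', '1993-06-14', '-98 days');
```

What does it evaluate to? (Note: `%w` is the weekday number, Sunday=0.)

1

First apply '-98 days': 1993-06-14 → 1993-03-08.
1993-03-08 is a Monday; with Sunday=0 that is 1.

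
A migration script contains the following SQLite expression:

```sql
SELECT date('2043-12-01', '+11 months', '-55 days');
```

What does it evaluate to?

2044-09-07

Adding +11 months to 2043-12-01 gives 2044-11-01.
Applying '-55 days' to 2044-11-01: counting 55 days back gives 2044-09-07.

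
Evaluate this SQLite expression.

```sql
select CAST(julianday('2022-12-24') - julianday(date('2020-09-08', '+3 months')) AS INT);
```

746

Adding +3 months to 2020-09-08 gives 2020-12-08.
23 days remain in December 2020 after the 8th (31 − 8).
Full months from January 2021 through November 2022 contribute their day counts.
Then 24 days into December 2022.
Total: 23 + 31 + 28 + 31 + 30 + 31 + 30 + 31 + 31 + 30 + 31 + 30 + 31 + 31 + 28 + 31 + 30 + 31 + 30 + 31 + 31 + 30 + 31 + 30 + 24 = 746.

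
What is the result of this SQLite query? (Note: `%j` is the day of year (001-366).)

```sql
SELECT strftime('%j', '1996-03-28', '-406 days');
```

First apply '-406 days': 1996-03-28 → 1995-02-16.
Day-of-year for 1995-02-16: days since 1995-01-01 inclusive = 47, zero-padded to 047.

047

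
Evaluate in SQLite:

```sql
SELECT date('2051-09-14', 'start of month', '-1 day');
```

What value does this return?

2051-08-31

`start of month` rewinds 2051-09-14 to 2051-09-01.
Going back 1 day from 2051-09-01 reaches 2051-08-31 (last day of August, 31 days).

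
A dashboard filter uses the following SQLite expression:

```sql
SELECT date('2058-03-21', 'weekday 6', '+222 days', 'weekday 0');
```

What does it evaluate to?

2058-11-03

`weekday 6` advances to the next Saturday; 2058-03-21 is a Thursday, so it moves forward to 2058-03-23.
Applying '+222 days' to 2058-03-23: counting 222 days forward gives 2058-10-31.
`weekday 0` advances to the next Sunday; 2058-10-31 is a Thursday, so it moves forward to 2058-11-03.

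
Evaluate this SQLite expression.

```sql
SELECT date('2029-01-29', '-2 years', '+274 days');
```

Adding -2 years to 2029-01-29 gives 2027-01-29.
Applying '+274 days' to 2027-01-29: counting 274 days forward gives 2027-10-30.

2027-10-30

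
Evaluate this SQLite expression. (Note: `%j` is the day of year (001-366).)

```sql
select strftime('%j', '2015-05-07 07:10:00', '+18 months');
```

First apply '+18 months': 2015-05-07 07:10:00 → 2016-11-07 07:10:00.
Day-of-year for 2016-11-07: days since 2016-01-01 inclusive = 312, zero-padded to 312.

312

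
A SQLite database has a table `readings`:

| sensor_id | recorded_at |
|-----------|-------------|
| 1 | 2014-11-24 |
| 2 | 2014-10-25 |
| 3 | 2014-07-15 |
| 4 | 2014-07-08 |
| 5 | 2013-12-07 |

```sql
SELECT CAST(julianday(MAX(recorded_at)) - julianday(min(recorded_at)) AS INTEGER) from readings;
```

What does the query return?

MIN = 2013-12-07, MAX = 2014-11-24.
24 days remain in December 2013 after the 7th (31 − 7).
Full months from January 2014 through October 2014 contribute their day counts.
Then 24 days into November 2014.
Total: 24 + 31 + 28 + 31 + 30 + 31 + 30 + 31 + 31 + 30 + 31 + 24 = 352.

352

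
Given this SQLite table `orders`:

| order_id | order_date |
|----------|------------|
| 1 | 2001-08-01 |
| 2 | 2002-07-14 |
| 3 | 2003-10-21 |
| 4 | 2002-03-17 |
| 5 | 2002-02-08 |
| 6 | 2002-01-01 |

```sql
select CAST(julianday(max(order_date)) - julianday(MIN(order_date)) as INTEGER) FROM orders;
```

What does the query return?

811

MIN = 2001-08-01, MAX = 2003-10-21.
30 days remain in August 2001 after the 1st (31 − 1).
Full months from September 2001 through September 2003 contribute their day counts.
Then 21 days into October 2003.
Total: 30 + 30 + 31 + 30 + 31 + 31 + 28 + 31 + 30 + 31 + 30 + 31 + 31 + 30 + 31 + 30 + 31 + 31 + 28 + 31 + 30 + 31 + 30 + 31 + 31 + 30 + 21 = 811.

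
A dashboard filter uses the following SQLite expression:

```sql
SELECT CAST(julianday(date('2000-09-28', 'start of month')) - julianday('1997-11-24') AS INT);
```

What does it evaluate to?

1012

`start of month` rewinds 2000-09-28 to 2000-09-01.
6 days remain in November 1997 after the 24th (30 − 24).
Full months from December 1997 through August 2000 contribute their day counts.
Then 1 day into September 2000.
Total: 6 + 31 + 31 + 28 + 31 + 30 + 31 + 30 + 31 + 31 + 30 + 31 + 30 + 31 + 31 + 28 + 31 + 30 + 31 + 30 + 31 + 31 + 30 + 31 + 30 + 31 + 31 + 29 + 31 + 30 + 31 + 30 + 31 + 31 + 1 = 1012.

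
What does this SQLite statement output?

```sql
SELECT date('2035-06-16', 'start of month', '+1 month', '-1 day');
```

`start of month` rewinds 2035-06-16 to 2035-06-01.
Adding +1 month to 2035-06-01 gives 2035-07-01.
Going back 1 day from 2035-07-01 reaches 2035-06-30 (last day of June, 30 days).

2035-06-30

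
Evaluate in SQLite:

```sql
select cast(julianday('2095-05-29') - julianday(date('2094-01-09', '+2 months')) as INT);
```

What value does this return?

Adding +2 months to 2094-01-09 gives 2094-03-09.
22 days remain in March 2094 after the 9th (31 − 9).
Full months from April 2094 through April 2095 contribute their day counts.
Then 29 days into May 2095.
Total: 22 + 30 + 31 + 30 + 31 + 31 + 30 + 31 + 30 + 31 + 31 + 28 + 31 + 30 + 29 = 446.

446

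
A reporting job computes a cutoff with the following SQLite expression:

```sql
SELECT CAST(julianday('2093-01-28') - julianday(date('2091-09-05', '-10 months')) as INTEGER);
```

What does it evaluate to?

Adding -10 months to 2091-09-05 gives 2090-11-05.
25 days remain in November 2090 after the 5th (30 − 5).
Full months from December 2090 through December 2092 contribute their day counts.
Then 28 days into January 2093.
Total: 25 + 31 + 31 + 28 + 31 + 30 + 31 + 30 + 31 + 31 + 30 + 31 + 30 + 31 + 31 + 29 + 31 + 30 + 31 + 30 + 31 + 31 + 30 + 31 + 30 + 31 + 28 = 815.

815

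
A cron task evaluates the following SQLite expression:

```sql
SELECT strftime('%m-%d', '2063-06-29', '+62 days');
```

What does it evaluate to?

First apply '+62 days': 2063-06-29 → 2063-08-30.
`%m-%d` extracts the month-day: 08-30.

08-30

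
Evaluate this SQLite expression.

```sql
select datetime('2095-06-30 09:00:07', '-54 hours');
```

-54 hours from 2095-06-30 09:00:07 is 2095-06-28 03:00:07 (crosses midnight).

2095-06-28 03:00:07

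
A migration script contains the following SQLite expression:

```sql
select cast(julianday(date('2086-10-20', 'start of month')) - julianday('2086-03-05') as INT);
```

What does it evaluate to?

`start of month` rewinds 2086-10-20 to 2086-10-01.
26 days remain in March 2086 after the 5th (31 − 5).
Full months from April 2086 through September 2086 contribute their day counts.
Then 1 day into October 2086.
Total: 26 + 30 + 31 + 30 + 31 + 31 + 30 + 1 = 210.

210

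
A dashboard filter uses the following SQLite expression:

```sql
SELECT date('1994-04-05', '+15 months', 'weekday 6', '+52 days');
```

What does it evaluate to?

Adding +15 months to 1994-04-05 gives 1995-07-05.
`weekday 6` advances to the next Saturday; 1995-07-05 is a Wednesday, so it moves forward to 1995-07-08.
Applying '+52 days' to 1995-07-08: counting 52 days forward gives 1995-08-29.

1995-08-29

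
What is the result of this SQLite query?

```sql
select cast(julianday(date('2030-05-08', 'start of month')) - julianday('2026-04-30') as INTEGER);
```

1462

`start of month` rewinds 2030-05-08 to 2030-05-01.
0 days remain in April 2026 after the 30th (30 − 30).
Full months from May 2026 through April 2030 contribute their day counts.
Then 1 day into May 2030.
Total: 0 + 31 + 30 + 31 + 31 + 30 + 31 + 30 + 31 + 31 + 28 + 31 + 30 + 31 + 30 + 31 + 31 + 30 + 31 + 30 + 31 + 31 + 29 + 31 + 30 + 31 + 30 + 31 + 31 + 30 + 31 + 30 + 31 + 31 + 28 + 31 + 30 + 31 + 30 + 31 + 31 + 30 + 31 + 30 + 31 + 31 + 28 + 31 + 30 + 1 = 1462.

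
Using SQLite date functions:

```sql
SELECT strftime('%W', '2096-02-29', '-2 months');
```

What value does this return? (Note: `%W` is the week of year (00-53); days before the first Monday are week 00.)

52

First apply '-2 months': 2096-02-29 → 2095-12-29.
2095-12-29 is a Thursday. SQLite's %W counts Mondays since the year started; the result is 52.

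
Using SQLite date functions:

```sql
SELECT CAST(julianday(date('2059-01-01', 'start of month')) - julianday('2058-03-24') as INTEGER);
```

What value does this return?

`start of month` rewinds 2059-01-01 to 2059-01-01.
7 days remain in March 2058 after the 24th (31 − 24).
Full months from April 2058 through December 2058 contribute their day counts.
Then 1 day into January 2059.
Total: 7 + 30 + 31 + 30 + 31 + 31 + 30 + 31 + 30 + 31 + 1 = 283.

283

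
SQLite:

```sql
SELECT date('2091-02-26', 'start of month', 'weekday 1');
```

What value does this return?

2091-02-05

`start of month` rewinds 2091-02-26 to 2091-02-01.
`weekday 1` advances to the next Monday; 2091-02-01 is a Thursday, so it moves forward to 2091-02-05.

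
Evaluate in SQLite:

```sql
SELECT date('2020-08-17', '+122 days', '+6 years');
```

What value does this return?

2026-12-17

Applying '+122 days' to 2020-08-17: counting 122 days forward gives 2020-12-17.
Adding +6 years to 2020-12-17 gives 2026-12-17.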